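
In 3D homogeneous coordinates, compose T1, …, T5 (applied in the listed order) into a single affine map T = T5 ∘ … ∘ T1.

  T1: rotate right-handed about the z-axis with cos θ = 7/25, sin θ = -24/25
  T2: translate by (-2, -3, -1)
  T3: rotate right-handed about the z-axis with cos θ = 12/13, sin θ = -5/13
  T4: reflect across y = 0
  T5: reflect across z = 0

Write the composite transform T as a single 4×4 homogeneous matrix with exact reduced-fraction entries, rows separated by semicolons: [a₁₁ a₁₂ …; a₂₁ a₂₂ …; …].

T = [-36/325 323/325 0 -3; 323/325 36/325 0 2; 0 0 -1 1; 0 0 0 1]

T1 = [7/25 24/25 0 0; -24/25 7/25 0 0; 0 0 1 0; 0 0 0 1]
T2·T1 = [7/25 24/25 0 -2; -24/25 7/25 0 -3; 0 0 1 -1; 0 0 0 1]
T3·…·T1 = [-36/325 323/325 0 -3; -323/325 -36/325 0 -2; 0 0 1 -1; 0 0 0 1]
T4·…·T1 = [-36/325 323/325 0 -3; 323/325 36/325 0 2; 0 0 1 -1; 0 0 0 1]
T5·…·T1 = [-36/325 323/325 0 -3; 323/325 36/325 0 2; 0 0 -1 1; 0 0 0 1]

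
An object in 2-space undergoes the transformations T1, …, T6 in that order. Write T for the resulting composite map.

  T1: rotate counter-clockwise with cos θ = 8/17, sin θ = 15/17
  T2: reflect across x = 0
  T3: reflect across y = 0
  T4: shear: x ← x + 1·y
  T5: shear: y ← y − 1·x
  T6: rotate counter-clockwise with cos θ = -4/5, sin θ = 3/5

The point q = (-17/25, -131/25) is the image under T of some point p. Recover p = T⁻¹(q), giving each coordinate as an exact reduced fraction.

T1 = [8/17 -15/17 0; 15/17 8/17 0; 0 0 1]
T2·T1 = [-8/17 15/17 0; 15/17 8/17 0; 0 0 1]
T3·…·T1 = [-8/17 15/17 0; -15/17 -8/17 0; 0 0 1]
T4·…·T1 = [-23/17 7/17 0; -15/17 -8/17 0; 0 0 1]
T5·…·T1 = [-23/17 7/17 0; 8/17 -15/17 0; 0 0 1]
T6·…·T1 = [4/5 1/5 0; -101/85 81/85 0; 0 0 1]
det M = 1; M⁻¹ = [81/85 -1/5 0; 101/85 4/5 0; 0 0 1]
M⁻¹ · (-17/25, -131/25)ᵀ = (2/5, -5)ᵀ

p = (2/5, -5)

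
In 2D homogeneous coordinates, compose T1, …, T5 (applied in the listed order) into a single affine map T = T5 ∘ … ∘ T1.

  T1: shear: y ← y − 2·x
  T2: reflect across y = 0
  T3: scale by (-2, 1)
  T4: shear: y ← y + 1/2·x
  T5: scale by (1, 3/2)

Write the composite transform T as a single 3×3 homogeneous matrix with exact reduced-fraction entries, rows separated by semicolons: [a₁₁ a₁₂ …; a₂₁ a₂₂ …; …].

T1 = [1 0 0; -2 1 0; 0 0 1]
T2·T1 = [1 0 0; 2 -1 0; 0 0 1]
T3·…·T1 = [-2 0 0; 2 -1 0; 0 0 1]
T4·…·T1 = [-2 0 0; 1 -1 0; 0 0 1]
T5·…·T1 = [-2 0 0; 3/2 -3/2 0; 0 0 1]

T = [-2 0 0; 3/2 -3/2 0; 0 0 1]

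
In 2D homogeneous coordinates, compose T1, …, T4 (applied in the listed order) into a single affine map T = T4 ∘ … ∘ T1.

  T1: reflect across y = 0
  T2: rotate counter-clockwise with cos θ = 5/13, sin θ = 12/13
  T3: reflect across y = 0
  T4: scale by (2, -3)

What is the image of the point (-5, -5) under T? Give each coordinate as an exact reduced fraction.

T(p) = (-170/13, -105/13)

T1 reflect across y = 0: (-5, -5) → (-5, 5)
T2 rotate counter-clockwise with cos θ = 5/13, sin θ = 12/13: (-5, 5) → (-85/13, -35/13)
T3 reflect across y = 0: (-85/13, -35/13) → (-85/13, 35/13)
T4 scale by (2, -3): (-85/13, 35/13) → (-170/13, -105/13)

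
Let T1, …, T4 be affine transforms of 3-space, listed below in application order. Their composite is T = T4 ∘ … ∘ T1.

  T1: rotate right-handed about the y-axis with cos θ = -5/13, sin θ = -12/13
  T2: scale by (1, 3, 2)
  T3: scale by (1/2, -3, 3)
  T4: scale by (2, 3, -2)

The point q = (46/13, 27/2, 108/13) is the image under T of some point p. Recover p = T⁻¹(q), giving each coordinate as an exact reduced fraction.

T1 = [-5/13 0 -12/13 0; 0 1 0 0; 12/13 0 -5/13 0; 0 0 0 1]
T2·T1 = [-5/13 0 -12/13 0; 0 3 0 0; 24/13 0 -10/13 0; 0 0 0 1]
T3·…·T1 = [-5/26 0 -6/13 0; 0 -9 0 0; 72/13 0 -30/13 0; 0 0 0 1]
T4·…·T1 = [-5/13 0 -12/13 0; 0 -27 0 0; -144/13 0 60/13 0; 0 0 0 1]
det M = 324; M⁻¹ = [-5/13 0 -1/13 0; 0 -1/27 0 0; -12/13 0 5/156 0; 0 0 0 1]
M⁻¹ · (46/13, 27/2, 108/13)ᵀ = (-2, -1/2, -3)ᵀ

p = (-2, -1/2, -3)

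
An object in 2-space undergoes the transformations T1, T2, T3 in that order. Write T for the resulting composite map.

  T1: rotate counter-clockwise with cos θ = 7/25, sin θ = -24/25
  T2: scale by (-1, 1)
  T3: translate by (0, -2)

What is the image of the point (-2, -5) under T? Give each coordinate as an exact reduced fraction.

T1 rotate counter-clockwise with cos θ = 7/25, sin θ = -24/25: (-2, -5) → (-134/25, 13/25)
T2 scale by (-1, 1): (-134/25, 13/25) → (134/25, 13/25)
T3 translate by (0, -2): (134/25, 13/25) → (134/25, -37/25)

T(p) = (134/25, -37/25)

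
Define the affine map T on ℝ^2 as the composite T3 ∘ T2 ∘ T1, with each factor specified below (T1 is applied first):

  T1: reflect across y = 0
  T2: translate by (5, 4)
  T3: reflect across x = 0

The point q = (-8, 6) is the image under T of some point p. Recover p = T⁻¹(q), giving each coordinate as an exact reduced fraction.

T1 = [1 0 0; 0 -1 0; 0 0 1]
T2·T1 = [1 0 5; 0 -1 4; 0 0 1]
T3·…·T1 = [-1 0 -5; 0 -1 4; 0 0 1]
det M = 1; M⁻¹ = [-1 0 -5; 0 -1 4; 0 0 1]
M⁻¹ · (-8, 6)ᵀ = (3, -2)ᵀ

p = (3, -2)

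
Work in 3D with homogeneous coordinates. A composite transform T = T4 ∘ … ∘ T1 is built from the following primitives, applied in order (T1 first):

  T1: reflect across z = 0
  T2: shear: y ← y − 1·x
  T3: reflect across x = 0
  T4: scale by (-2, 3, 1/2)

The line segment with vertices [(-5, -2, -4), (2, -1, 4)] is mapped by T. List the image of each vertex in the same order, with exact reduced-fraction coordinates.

T1 reflect across z = 0: (-5, -2, -4) → (-5, -2, 4); (2, -1, 4) → (2, -1, -4)
T2 shear: y ← y − 1·x: (-5, -2, 4) → (-5, 3, 4); (2, -1, -4) → (2, -3, -4)
T3 reflect across x = 0: (-5, 3, 4) → (5, 3, 4); (2, -3, -4) → (-2, -3, -4)
T4 scale by (-2, 3, 1/2): (5, 3, 4) → (-10, 9, 2); (-2, -3, -4) → (4, -9, -2)

image vertices: (-10, 9, 2), (4, -9, -2)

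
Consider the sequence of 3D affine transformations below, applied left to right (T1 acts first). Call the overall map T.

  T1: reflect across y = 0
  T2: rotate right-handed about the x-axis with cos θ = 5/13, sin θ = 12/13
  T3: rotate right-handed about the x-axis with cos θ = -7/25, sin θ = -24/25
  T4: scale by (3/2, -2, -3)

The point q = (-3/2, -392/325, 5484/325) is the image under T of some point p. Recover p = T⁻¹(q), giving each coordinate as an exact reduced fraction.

T1 = [1 0 0 0; 0 -1 0 0; 0 0 1 0; 0 0 0 1]
T2·T1 = [1 0 0 0; 0 -5/13 -12/13 0; 0 -12/13 5/13 0; 0 0 0 1]
T3·…·T1 = [1 0 0 0; 0 -253/325 204/325 0; 0 204/325 253/325 0; 0 0 0 1]
T4·…·T1 = [3/2 0 0 0; 0 506/325 -408/325 0; 0 -612/325 -759/325 0; 0 0 0 1]
det M = -9; M⁻¹ = [2/3 0 0 0; 0 253/650 -68/325 0; 0 -102/325 -253/975 0; 0 0 0 1]
M⁻¹ · (-3/2, -392/325, 5484/325)ᵀ = (-1, -4, -4)ᵀ

p = (-1, -4, -4)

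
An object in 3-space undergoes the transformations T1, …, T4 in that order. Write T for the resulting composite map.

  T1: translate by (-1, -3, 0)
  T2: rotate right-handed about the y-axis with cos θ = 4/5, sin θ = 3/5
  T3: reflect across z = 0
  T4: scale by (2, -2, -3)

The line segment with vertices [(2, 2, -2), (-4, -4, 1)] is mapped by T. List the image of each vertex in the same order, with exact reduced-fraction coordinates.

T1 translate by (-1, -3, 0): (2, 2, -2) → (1, -1, -2); (-4, -4, 1) → (-5, -7, 1)
T2 rotate right-handed about the y-axis with cos θ = 4/5, sin θ = 3/5: (1, -1, -2) → (-2/5, -1, -11/5); (-5, -7, 1) → (-17/5, -7, 19/5)
T3 reflect across z = 0: (-2/5, -1, -11/5) → (-2/5, -1, 11/5); (-17/5, -7, 19/5) → (-17/5, -7, -19/5)
T4 scale by (2, -2, -3): (-2/5, -1, 11/5) → (-4/5, 2, -33/5); (-17/5, -7, -19/5) → (-34/5, 14, 57/5)

image vertices: (-4/5, 2, -33/5), (-34/5, 14, 57/5)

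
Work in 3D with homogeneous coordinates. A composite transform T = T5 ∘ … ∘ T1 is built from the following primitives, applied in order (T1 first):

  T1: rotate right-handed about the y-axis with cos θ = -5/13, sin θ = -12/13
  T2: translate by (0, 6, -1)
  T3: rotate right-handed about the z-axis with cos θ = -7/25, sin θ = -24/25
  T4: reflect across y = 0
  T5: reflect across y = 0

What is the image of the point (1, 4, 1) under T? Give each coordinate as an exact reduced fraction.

T(p) = (3239/325, -502/325, -6/13)

T1 rotate right-handed about the y-axis with cos θ = -5/13, sin θ = -12/13: (1, 4, 1) → (-17/13, 4, 7/13)
T2 translate by (0, 6, -1): (-17/13, 4, 7/13) → (-17/13, 10, -6/13)
T3 rotate right-handed about the z-axis with cos θ = -7/25, sin θ = -24/25: (-17/13, 10, -6/13) → (3239/325, -502/325, -6/13)
T4 reflect across y = 0: (3239/325, -502/325, -6/13) → (3239/325, 502/325, -6/13)
T5 reflect across y = 0: (3239/325, 502/325, -6/13) → (3239/325, -502/325, -6/13)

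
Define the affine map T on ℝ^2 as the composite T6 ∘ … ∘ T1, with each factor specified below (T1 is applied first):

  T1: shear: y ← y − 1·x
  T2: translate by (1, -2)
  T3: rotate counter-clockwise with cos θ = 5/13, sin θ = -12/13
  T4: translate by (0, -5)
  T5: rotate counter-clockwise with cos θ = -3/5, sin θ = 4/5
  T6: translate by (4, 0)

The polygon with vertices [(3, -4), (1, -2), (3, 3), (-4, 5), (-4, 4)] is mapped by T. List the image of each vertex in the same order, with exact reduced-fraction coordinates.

T1 shear: y ← y − 1·x: (3, -4) → (3, -7); (1, -2) → (1, -3); (3, 3) → (3, 0); (-4, 5) → (-4, 9); (-4, 4) → (-4, 8)
T2 translate by (1, -2): (3, -7) → (4, -9); (1, -3) → (2, -5); (3, 0) → (4, -2); (-4, 9) → (-3, 7); (-4, 8) → (-3, 6)
T3 rotate counter-clockwise with cos θ = 5/13, sin θ = -12/13: (4, -9) → (-88/13, -93/13); (2, -5) → (-50/13, -49/13); (4, -2) → (-4/13, -58/13); (-3, 7) → (69/13, 71/13); (-3, 6) → (57/13, 66/13)
T4 translate by (0, -5): (-88/13, -93/13) → (-88/13, -158/13); (-50/13, -49/13) → (-50/13, -114/13); (-4/13, -58/13) → (-4/13, -123/13); (69/13, 71/13) → (69/13, 6/13); (57/13, 66/13) → (57/13, 1/13)
T5 rotate counter-clockwise with cos θ = -3/5, sin θ = 4/5: (-88/13, -158/13) → (896/65, 122/65); (-50/13, -114/13) → (606/65, 142/65); (-4/13, -123/13) → (504/65, 353/65); (69/13, 6/13) → (-231/65, 258/65); (57/13, 1/13) → (-35/13, 45/13)
T6 translate by (4, 0): (896/65, 122/65) → (1156/65, 122/65); (606/65, 142/65) → (866/65, 142/65); (504/65, 353/65) → (764/65, 353/65); (-231/65, 258/65) → (29/65, 258/65); (-35/13, 45/13) → (17/13, 45/13)

image vertices: (1156/65, 122/65), (866/65, 142/65), (764/65, 353/65), (29/65, 258/65), (17/13, 45/13)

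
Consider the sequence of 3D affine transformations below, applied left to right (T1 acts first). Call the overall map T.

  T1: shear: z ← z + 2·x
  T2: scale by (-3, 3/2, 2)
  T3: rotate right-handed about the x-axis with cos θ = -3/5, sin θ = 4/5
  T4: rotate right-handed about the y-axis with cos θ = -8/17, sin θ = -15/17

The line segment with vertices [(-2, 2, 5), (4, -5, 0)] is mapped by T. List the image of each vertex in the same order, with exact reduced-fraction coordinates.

image vertices: (-66/17, -17/5, 402/85), (330/17, -83/10, -276/85)

T1 shear: z ← z + 2·x: (-2, 2, 5) → (-2, 2, 1); (4, -5, 0) → (4, -5, 8)
T2 scale by (-3, 3/2, 2): (-2, 2, 1) → (6, 3, 2); (4, -5, 8) → (-12, -15/2, 16)
T3 rotate right-handed about the x-axis with cos θ = -3/5, sin θ = 4/5: (6, 3, 2) → (6, -17/5, 6/5); (-12, -15/2, 16) → (-12, -83/10, -78/5)
T4 rotate right-handed about the y-axis with cos θ = -8/17, sin θ = -15/17: (6, -17/5, 6/5) → (-66/17, -17/5, 402/85); (-12, -83/10, -78/5) → (330/17, -83/10, -276/85)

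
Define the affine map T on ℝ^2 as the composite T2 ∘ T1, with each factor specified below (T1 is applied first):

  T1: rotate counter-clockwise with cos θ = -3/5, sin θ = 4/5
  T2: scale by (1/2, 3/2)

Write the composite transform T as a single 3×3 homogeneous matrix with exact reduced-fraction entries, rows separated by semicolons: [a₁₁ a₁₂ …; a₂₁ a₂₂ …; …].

T = [-3/10 -2/5 0; 6/5 -9/10 0; 0 0 1]

T1 = [-3/5 -4/5 0; 4/5 -3/5 0; 0 0 1]
T2·T1 = [-3/10 -2/5 0; 6/5 -9/10 0; 0 0 1]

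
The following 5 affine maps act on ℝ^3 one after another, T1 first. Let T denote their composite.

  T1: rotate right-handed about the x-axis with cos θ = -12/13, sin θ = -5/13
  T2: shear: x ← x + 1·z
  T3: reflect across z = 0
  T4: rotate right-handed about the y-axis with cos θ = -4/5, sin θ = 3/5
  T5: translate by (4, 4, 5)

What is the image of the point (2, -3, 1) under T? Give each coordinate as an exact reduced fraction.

T1 rotate right-handed about the x-axis with cos θ = -12/13, sin θ = -5/13: (2, -3, 1) → (2, 41/13, 3/13)
T2 shear: x ← x + 1·z: (2, 41/13, 3/13) → (29/13, 41/13, 3/13)
T3 reflect across z = 0: (29/13, 41/13, 3/13) → (29/13, 41/13, -3/13)
T4 rotate right-handed about the y-axis with cos θ = -4/5, sin θ = 3/5: (29/13, 41/13, -3/13) → (-25/13, 41/13, -15/13)
T5 translate by (4, 4, 5): (-25/13, 41/13, -15/13) → (27/13, 93/13, 50/13)

T(p) = (27/13, 93/13, 50/13)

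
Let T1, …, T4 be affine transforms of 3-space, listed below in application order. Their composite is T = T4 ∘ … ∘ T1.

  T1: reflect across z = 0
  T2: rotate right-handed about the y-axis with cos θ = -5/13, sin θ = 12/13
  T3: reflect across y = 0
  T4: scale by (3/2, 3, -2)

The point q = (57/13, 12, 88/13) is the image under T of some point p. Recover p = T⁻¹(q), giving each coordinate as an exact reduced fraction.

T1 = [1 0 0 0; 0 1 0 0; 0 0 -1 0; 0 0 0 1]
T2·T1 = [-5/13 0 -12/13 0; 0 1 0 0; -12/13 0 5/13 0; 0 0 0 1]
T3·…·T1 = [-5/13 0 -12/13 0; 0 -1 0 0; -12/13 0 5/13 0; 0 0 0 1]
T4·…·T1 = [-15/26 0 -18/13 0; 0 -3 0 0; 24/13 0 -10/13 0; 0 0 0 1]
det M = -9; M⁻¹ = [-10/39 0 6/13 0; 0 -1/3 0 0; -8/13 0 -5/26 0; 0 0 0 1]
M⁻¹ · (57/13, 12, 88/13)ᵀ = (2, -4, -4)ᵀ

p = (2, -4, -4)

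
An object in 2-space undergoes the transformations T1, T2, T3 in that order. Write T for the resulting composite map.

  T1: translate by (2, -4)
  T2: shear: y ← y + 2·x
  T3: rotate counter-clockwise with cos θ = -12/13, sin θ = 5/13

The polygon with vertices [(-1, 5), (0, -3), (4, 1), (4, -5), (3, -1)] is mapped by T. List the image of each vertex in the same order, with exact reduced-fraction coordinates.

T1 translate by (2, -4): (-1, 5) → (1, 1); (0, -3) → (2, -7); (4, 1) → (6, -3); (4, -5) → (6, -9); (3, -1) → (5, -5)
T2 shear: y ← y + 2·x: (1, 1) → (1, 3); (2, -7) → (2, -3); (6, -3) → (6, 9); (6, -9) → (6, 3); (5, -5) → (5, 5)
T3 rotate counter-clockwise with cos θ = -12/13, sin θ = 5/13: (1, 3) → (-27/13, -31/13); (2, -3) → (-9/13, 46/13); (6, 9) → (-9, -6); (6, 3) → (-87/13, -6/13); (5, 5) → (-85/13, -35/13)

image vertices: (-27/13, -31/13), (-9/13, 46/13), (-9, -6), (-87/13, -6/13), (-85/13, -35/13)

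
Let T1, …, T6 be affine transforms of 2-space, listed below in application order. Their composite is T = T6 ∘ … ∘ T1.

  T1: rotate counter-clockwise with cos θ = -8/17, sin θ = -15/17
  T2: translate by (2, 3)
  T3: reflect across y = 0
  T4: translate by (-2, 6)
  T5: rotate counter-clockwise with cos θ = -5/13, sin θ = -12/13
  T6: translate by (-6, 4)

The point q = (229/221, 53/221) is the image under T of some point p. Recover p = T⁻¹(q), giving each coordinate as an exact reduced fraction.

T1 = [-8/17 15/17 0; -15/17 -8/17 0; 0 0 1]
T2·T1 = [-8/17 15/17 2; -15/17 -8/17 3; 0 0 1]
T3·…·T1 = [-8/17 15/17 2; 15/17 8/17 -3; 0 0 1]
T4·…·T1 = [-8/17 15/17 0; 15/17 8/17 3; 0 0 1]
T5·…·T1 = [220/221 21/221 36/13; 21/221 -220/221 -15/13; 0 0 1]
T6·…·T1 = [220/221 21/221 -42/13; 21/221 -220/221 37/13; 0 0 1]
det M = -1; M⁻¹ = [220/221 21/221 651/221; 21/221 -220/221 694/221; 0 0 1]
M⁻¹ · (229/221, 53/221)ᵀ = (4, 3)ᵀ

p = (4, 3)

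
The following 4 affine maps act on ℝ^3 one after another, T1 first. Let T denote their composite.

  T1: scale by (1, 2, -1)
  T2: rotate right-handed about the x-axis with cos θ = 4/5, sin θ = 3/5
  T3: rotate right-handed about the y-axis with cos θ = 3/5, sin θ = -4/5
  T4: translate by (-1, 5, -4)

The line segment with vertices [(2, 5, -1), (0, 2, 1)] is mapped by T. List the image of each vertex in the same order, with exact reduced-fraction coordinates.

image vertices: (-131/25, 62/5, 42/25), (-57/25, 44/5, -76/25)

T1 scale by (1, 2, -1): (2, 5, -1) → (2, 10, 1); (0, 2, 1) → (0, 4, -1)
T2 rotate right-handed about the x-axis with cos θ = 4/5, sin θ = 3/5: (2, 10, 1) → (2, 37/5, 34/5); (0, 4, -1) → (0, 19/5, 8/5)
T3 rotate right-handed about the y-axis with cos θ = 3/5, sin θ = -4/5: (2, 37/5, 34/5) → (-106/25, 37/5, 142/25); (0, 19/5, 8/5) → (-32/25, 19/5, 24/25)
T4 translate by (-1, 5, -4): (-106/25, 37/5, 142/25) → (-131/25, 62/5, 42/25); (-32/25, 19/5, 24/25) → (-57/25, 44/5, -76/25)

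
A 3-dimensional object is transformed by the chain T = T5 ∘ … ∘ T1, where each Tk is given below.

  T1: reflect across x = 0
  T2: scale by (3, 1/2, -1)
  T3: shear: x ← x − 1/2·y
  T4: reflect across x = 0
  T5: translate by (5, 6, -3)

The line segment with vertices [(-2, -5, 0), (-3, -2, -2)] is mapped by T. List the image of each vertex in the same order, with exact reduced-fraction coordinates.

T1 reflect across x = 0: (-2, -5, 0) → (2, -5, 0); (-3, -2, -2) → (3, -2, -2)
T2 scale by (3, 1/2, -1): (2, -5, 0) → (6, -5/2, 0); (3, -2, -2) → (9, -1, 2)
T3 shear: x ← x − 1/2·y: (6, -5/2, 0) → (29/4, -5/2, 0); (9, -1, 2) → (19/2, -1, 2)
T4 reflect across x = 0: (29/4, -5/2, 0) → (-29/4, -5/2, 0); (19/2, -1, 2) → (-19/2, -1, 2)
T5 translate by (5, 6, -3): (-29/4, -5/2, 0) → (-9/4, 7/2, -3); (-19/2, -1, 2) → (-9/2, 5, -1)

image vertices: (-9/4, 7/2, -3), (-9/2, 5, -1)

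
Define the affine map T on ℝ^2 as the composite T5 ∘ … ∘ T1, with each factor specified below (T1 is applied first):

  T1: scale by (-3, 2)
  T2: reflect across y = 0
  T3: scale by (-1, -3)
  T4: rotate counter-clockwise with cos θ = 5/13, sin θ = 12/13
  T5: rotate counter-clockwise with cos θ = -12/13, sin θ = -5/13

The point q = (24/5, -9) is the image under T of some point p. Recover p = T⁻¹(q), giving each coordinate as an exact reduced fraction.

T1 = [-3 0 0; 0 2 0; 0 0 1]
T2·T1 = [-3 0 0; 0 -2 0; 0 0 1]
T3·…·T1 = [3 0 0; 0 6 0; 0 0 1]
T4·…·T1 = [15/13 -72/13 0; 36/13 30/13 0; 0 0 1]
T5·…·T1 = [0 6 0; -3 0 0; 0 0 1]
det M = 18; M⁻¹ = [0 -1/3 0; 1/6 0 0; 0 0 1]
M⁻¹ · (24/5, -9)ᵀ = (3, 4/5)ᵀ

p = (3, 4/5)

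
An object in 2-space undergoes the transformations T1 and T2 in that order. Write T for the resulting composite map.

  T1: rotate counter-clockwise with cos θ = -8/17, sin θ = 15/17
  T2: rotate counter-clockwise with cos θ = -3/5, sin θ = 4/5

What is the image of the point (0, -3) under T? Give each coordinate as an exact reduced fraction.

T1 rotate counter-clockwise with cos θ = -8/17, sin θ = 15/17: (0, -3) → (45/17, 24/17)
T2 rotate counter-clockwise with cos θ = -3/5, sin θ = 4/5: (45/17, 24/17) → (-231/85, 108/85)

T(p) = (-231/85, 108/85)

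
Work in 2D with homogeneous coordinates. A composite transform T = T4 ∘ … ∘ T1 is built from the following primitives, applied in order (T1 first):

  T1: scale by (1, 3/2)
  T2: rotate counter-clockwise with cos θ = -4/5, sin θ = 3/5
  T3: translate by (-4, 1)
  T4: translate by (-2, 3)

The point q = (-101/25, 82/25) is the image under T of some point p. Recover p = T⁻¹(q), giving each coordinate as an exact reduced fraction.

T1 = [1 0 0; 0 3/2 0; 0 0 1]
T2·T1 = [-4/5 -9/10 0; 3/5 -6/5 0; 0 0 1]
T3·…·T1 = [-4/5 -9/10 -4; 3/5 -6/5 1; 0 0 1]
T4·…·T1 = [-4/5 -9/10 -6; 3/5 -6/5 4; 0 0 1]
det M = 3/2; M⁻¹ = [-4/5 3/5 -36/5; -2/5 -8/15 -4/15; 0 0 1]
M⁻¹ · (-101/25, 82/25)ᵀ = (-2, -2/5)ᵀ

p = (-2, -2/5)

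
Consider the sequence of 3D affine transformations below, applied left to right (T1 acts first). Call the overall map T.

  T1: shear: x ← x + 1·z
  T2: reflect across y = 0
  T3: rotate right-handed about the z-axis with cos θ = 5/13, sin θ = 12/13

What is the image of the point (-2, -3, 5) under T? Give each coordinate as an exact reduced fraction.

T1 shear: x ← x + 1·z: (-2, -3, 5) → (3, -3, 5)
T2 reflect across y = 0: (3, -3, 5) → (3, 3, 5)
T3 rotate right-handed about the z-axis with cos θ = 5/13, sin θ = 12/13: (3, 3, 5) → (-21/13, 51/13, 5)

T(p) = (-21/13, 51/13, 5)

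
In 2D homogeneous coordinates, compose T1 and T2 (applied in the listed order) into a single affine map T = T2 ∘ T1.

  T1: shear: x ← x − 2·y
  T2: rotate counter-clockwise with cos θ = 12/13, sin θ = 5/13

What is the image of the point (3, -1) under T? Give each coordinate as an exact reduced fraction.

T1 shear: x ← x − 2·y: (3, -1) → (5, -1)
T2 rotate counter-clockwise with cos θ = 12/13, sin θ = 5/13: (5, -1) → (5, 1)

T(p) = (5, 1)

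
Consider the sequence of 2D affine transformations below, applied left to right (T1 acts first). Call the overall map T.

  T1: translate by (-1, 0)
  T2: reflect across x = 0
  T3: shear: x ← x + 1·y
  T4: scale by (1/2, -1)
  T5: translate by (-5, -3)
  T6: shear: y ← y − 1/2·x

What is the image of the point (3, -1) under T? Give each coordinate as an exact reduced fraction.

T(p) = (-13/2, 5/4)

T1 translate by (-1, 0): (3, -1) → (2, -1)
T2 reflect across x = 0: (2, -1) → (-2, -1)
T3 shear: x ← x + 1·y: (-2, -1) → (-3, -1)
T4 scale by (1/2, -1): (-3, -1) → (-3/2, 1)
T5 translate by (-5, -3): (-3/2, 1) → (-13/2, -2)
T6 shear: y ← y − 1/2·x: (-13/2, -2) → (-13/2, 5/4)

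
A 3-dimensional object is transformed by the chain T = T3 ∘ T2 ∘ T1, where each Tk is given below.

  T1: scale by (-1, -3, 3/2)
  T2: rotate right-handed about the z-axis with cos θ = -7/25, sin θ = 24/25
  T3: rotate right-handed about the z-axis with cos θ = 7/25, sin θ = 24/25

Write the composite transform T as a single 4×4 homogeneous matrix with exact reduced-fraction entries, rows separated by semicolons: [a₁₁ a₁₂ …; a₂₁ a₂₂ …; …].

T = [1 0 0 0; 0 3 0 0; 0 0 3/2 0; 0 0 0 1]

T1 = [-1 0 0 0; 0 -3 0 0; 0 0 3/2 0; 0 0 0 1]
T2·T1 = [7/25 72/25 0 0; -24/25 21/25 0 0; 0 0 3/2 0; 0 0 0 1]
T3·…·T1 = [1 0 0 0; 0 3 0 0; 0 0 3/2 0; 0 0 0 1]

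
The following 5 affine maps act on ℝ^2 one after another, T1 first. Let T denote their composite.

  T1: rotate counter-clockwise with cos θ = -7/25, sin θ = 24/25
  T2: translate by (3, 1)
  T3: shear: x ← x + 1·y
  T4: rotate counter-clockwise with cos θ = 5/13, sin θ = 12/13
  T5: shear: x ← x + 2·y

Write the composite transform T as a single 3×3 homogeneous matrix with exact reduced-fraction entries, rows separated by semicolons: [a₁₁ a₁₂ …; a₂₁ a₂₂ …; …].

T = [89/65 -177/65 114/13; 324/325 -407/325 53/13; 0 0 1]

T1 = [-7/25 -24/25 0; 24/25 -7/25 0; 0 0 1]
T2·T1 = [-7/25 -24/25 3; 24/25 -7/25 1; 0 0 1]
T3·…·T1 = [17/25 -31/25 4; 24/25 -7/25 1; 0 0 1]
T4·…·T1 = [-203/325 -71/325 8/13; 324/325 -407/325 53/13; 0 0 1]
T5·…·T1 = [89/65 -177/65 114/13; 324/325 -407/325 53/13; 0 0 1]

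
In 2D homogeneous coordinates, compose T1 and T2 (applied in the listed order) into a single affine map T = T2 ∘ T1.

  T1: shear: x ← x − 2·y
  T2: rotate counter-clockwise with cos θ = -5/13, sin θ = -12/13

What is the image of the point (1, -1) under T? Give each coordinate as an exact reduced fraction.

T1 shear: x ← x − 2·y: (1, -1) → (3, -1)
T2 rotate counter-clockwise with cos θ = -5/13, sin θ = -12/13: (3, -1) → (-27/13, -31/13)

T(p) = (-27/13, -31/13)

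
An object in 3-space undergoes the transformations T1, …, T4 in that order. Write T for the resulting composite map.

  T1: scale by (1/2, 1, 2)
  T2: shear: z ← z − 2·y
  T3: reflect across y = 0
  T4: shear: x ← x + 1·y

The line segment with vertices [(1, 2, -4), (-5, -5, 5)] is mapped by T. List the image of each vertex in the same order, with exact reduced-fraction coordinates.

image vertices: (-3/2, -2, -12), (5/2, 5, 20)

T1 scale by (1/2, 1, 2): (1, 2, -4) → (1/2, 2, -8); (-5, -5, 5) → (-5/2, -5, 10)
T2 shear: z ← z − 2·y: (1/2, 2, -8) → (1/2, 2, -12); (-5/2, -5, 10) → (-5/2, -5, 20)
T3 reflect across y = 0: (1/2, 2, -12) → (1/2, -2, -12); (-5/2, -5, 20) → (-5/2, 5, 20)
T4 shear: x ← x + 1·y: (1/2, -2, -12) → (-3/2, -2, -12); (-5/2, 5, 20) → (5/2, 5, 20)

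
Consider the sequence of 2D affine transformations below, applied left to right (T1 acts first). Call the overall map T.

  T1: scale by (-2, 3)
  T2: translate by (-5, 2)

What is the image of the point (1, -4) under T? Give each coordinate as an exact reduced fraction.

T1 scale by (-2, 3): (1, -4) → (-2, -12)
T2 translate by (-5, 2): (-2, -12) → (-7, -10)

T(p) = (-7, -10)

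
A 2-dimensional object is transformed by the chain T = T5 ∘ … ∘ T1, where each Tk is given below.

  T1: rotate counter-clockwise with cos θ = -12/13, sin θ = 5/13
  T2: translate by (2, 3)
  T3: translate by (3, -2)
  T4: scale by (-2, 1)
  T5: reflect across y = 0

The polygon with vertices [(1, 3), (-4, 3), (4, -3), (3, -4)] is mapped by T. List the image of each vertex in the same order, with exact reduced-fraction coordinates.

image vertices: (-76/13, 18/13), (-196/13, 43/13), (-64/13, -69/13), (-98/13, -76/13)

T1 rotate counter-clockwise with cos θ = -12/13, sin θ = 5/13: (1, 3) → (-27/13, -31/13); (-4, 3) → (33/13, -56/13); (4, -3) → (-33/13, 56/13); (3, -4) → (-16/13, 63/13)
T2 translate by (2, 3): (-27/13, -31/13) → (-1/13, 8/13); (33/13, -56/13) → (59/13, -17/13); (-33/13, 56/13) → (-7/13, 95/13); (-16/13, 63/13) → (10/13, 102/13)
T3 translate by (3, -2): (-1/13, 8/13) → (38/13, -18/13); (59/13, -17/13) → (98/13, -43/13); (-7/13, 95/13) → (32/13, 69/13); (10/13, 102/13) → (49/13, 76/13)
T4 scale by (-2, 1): (38/13, -18/13) → (-76/13, -18/13); (98/13, -43/13) → (-196/13, -43/13); (32/13, 69/13) → (-64/13, 69/13); (49/13, 76/13) → (-98/13, 76/13)
T5 reflect across y = 0: (-76/13, -18/13) → (-76/13, 18/13); (-196/13, -43/13) → (-196/13, 43/13); (-64/13, 69/13) → (-64/13, -69/13); (-98/13, 76/13) → (-98/13, -76/13)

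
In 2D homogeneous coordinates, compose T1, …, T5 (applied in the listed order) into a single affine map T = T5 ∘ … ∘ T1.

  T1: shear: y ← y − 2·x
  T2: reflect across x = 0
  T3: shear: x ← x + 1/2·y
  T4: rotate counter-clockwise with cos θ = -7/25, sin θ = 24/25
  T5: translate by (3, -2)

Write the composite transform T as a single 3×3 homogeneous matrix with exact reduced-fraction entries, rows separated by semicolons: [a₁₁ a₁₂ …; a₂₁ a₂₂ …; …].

T1 = [1 0 0; -2 1 0; 0 0 1]
T2·T1 = [-1 0 0; -2 1 0; 0 0 1]
T3·…·T1 = [-2 1/2 0; -2 1 0; 0 0 1]
T4·…·T1 = [62/25 -11/10 0; -34/25 1/5 0; 0 0 1]
T5·…·T1 = [62/25 -11/10 3; -34/25 1/5 -2; 0 0 1]

T = [62/25 -11/10 3; -34/25 1/5 -2; 0 0 1]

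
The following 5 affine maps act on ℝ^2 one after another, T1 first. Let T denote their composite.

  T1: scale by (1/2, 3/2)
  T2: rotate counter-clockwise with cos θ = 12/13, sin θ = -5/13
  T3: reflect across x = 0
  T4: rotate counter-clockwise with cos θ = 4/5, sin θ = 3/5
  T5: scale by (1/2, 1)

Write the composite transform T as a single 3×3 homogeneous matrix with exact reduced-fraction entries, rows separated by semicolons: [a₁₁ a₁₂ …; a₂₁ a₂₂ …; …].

T1 = [1/2 0 0; 0 3/2 0; 0 0 1]
T2·T1 = [6/13 15/26 0; -5/26 18/13 0; 0 0 1]
T3·…·T1 = [-6/13 -15/26 0; -5/26 18/13 0; 0 0 1]
T4·…·T1 = [-33/130 -84/65 0; -28/65 99/130 0; 0 0 1]
T5·…·T1 = [-33/260 -42/65 0; -28/65 99/130 0; 0 0 1]

T = [-33/260 -42/65 0; -28/65 99/130 0; 0 0 1]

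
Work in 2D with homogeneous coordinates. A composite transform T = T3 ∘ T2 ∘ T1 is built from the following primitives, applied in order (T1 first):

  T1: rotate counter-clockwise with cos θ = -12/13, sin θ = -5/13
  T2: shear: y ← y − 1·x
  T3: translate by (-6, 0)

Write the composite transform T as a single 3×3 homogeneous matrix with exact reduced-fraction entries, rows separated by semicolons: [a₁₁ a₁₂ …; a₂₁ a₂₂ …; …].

T = [-12/13 5/13 -6; 7/13 -17/13 0; 0 0 1]

T1 = [-12/13 5/13 0; -5/13 -12/13 0; 0 0 1]
T2·T1 = [-12/13 5/13 0; 7/13 -17/13 0; 0 0 1]
T3·…·T1 = [-12/13 5/13 -6; 7/13 -17/13 0; 0 0 1]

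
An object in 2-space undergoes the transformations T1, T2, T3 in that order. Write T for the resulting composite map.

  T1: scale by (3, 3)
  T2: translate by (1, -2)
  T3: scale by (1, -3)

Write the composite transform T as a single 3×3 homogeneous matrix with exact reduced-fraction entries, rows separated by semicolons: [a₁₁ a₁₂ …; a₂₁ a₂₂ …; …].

T = [3 0 1; 0 -9 6; 0 0 1]

T1 = [3 0 0; 0 3 0; 0 0 1]
T2·T1 = [3 0 1; 0 3 -2; 0 0 1]
T3·…·T1 = [3 0 1; 0 -9 6; 0 0 1]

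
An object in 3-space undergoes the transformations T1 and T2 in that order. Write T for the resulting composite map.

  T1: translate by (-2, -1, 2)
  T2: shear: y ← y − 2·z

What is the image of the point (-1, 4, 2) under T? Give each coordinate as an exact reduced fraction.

T(p) = (-3, -5, 4)

T1 translate by (-2, -1, 2): (-1, 4, 2) → (-3, 3, 4)
T2 shear: y ← y − 2·z: (-3, 3, 4) → (-3, -5, 4)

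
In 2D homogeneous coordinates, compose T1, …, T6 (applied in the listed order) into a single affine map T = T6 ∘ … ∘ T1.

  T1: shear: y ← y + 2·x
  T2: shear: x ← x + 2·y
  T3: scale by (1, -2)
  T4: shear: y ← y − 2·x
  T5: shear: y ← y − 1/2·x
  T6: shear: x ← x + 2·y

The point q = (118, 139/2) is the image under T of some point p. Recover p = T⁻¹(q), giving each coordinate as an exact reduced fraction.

p = (-4, -1/2)

T1 = [1 0 0; 2 1 0; 0 0 1]
T2·T1 = [5 2 0; 2 1 0; 0 0 1]
T3·…·T1 = [5 2 0; -4 -2 0; 0 0 1]
T4·…·T1 = [5 2 0; -14 -6 0; 0 0 1]
T5·…·T1 = [5 2 0; -33/2 -7 0; 0 0 1]
T6·…·T1 = [-28 -12 0; -33/2 -7 0; 0 0 1]
det M = -2; M⁻¹ = [7/2 -6 0; -33/4 14 0; 0 0 1]
M⁻¹ · (118, 139/2)ᵀ = (-4, -1/2)ᵀ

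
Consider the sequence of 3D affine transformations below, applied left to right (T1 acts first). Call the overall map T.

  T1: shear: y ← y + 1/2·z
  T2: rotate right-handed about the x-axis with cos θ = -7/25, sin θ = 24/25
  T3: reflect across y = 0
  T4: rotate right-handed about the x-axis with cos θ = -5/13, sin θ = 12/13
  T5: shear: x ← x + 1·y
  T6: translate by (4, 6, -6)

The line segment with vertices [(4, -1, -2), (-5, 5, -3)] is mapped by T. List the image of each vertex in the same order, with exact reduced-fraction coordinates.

image vertices: (3318/325, 2668/325, -2524/325), (-539/130, 371/130, -609/65)

T1 shear: y ← y + 1/2·z: (4, -1, -2) → (4, -2, -2); (-5, 5, -3) → (-5, 7/2, -3)
T2 rotate right-handed about the x-axis with cos θ = -7/25, sin θ = 24/25: (4, -2, -2) → (4, 62/25, -34/25); (-5, 7/2, -3) → (-5, 19/10, 21/5)
T3 reflect across y = 0: (4, 62/25, -34/25) → (4, -62/25, -34/25); (-5, 19/10, 21/5) → (-5, -19/10, 21/5)
T4 rotate right-handed about the x-axis with cos θ = -5/13, sin θ = 12/13: (4, -62/25, -34/25) → (4, 718/325, -574/325); (-5, -19/10, 21/5) → (-5, -409/130, -219/65)
T5 shear: x ← x + 1·y: (4, 718/325, -574/325) → (2018/325, 718/325, -574/325); (-5, -409/130, -219/65) → (-1059/130, -409/130, -219/65)
T6 translate by (4, 6, -6): (2018/325, 718/325, -574/325) → (3318/325, 2668/325, -2524/325); (-1059/130, -409/130, -219/65) → (-539/130, 371/130, -609/65)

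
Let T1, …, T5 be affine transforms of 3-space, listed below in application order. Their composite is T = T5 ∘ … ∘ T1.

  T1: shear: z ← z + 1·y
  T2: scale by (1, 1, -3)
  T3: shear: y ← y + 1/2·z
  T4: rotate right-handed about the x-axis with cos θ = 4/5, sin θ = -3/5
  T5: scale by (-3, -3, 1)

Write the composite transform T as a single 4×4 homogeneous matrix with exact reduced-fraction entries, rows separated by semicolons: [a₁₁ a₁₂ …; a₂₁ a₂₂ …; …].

T = [-3 0 0 0; 0 33/5 9 0; 0 -21/10 -3/2 0; 0 0 0 1]

T1 = [1 0 0 0; 0 1 0 0; 0 1 1 0; 0 0 0 1]
T2·T1 = [1 0 0 0; 0 1 0 0; 0 -3 -3 0; 0 0 0 1]
T3·…·T1 = [1 0 0 0; 0 -1/2 -3/2 0; 0 -3 -3 0; 0 0 0 1]
T4·…·T1 = [1 0 0 0; 0 -11/5 -3 0; 0 -21/10 -3/2 0; 0 0 0 1]
T5·…·T1 = [-3 0 0 0; 0 33/5 9 0; 0 -21/10 -3/2 0; 0 0 0 1]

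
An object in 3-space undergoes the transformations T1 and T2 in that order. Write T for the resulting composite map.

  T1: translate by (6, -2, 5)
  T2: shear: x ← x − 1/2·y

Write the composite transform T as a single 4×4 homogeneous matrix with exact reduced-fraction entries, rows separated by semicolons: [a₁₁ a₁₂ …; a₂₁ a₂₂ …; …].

T = [1 -1/2 0 7; 0 1 0 -2; 0 0 1 5; 0 0 0 1]

T1 = [1 0 0 6; 0 1 0 -2; 0 0 1 5; 0 0 0 1]
T2·T1 = [1 -1/2 0 7; 0 1 0 -2; 0 0 1 5; 0 0 0 1]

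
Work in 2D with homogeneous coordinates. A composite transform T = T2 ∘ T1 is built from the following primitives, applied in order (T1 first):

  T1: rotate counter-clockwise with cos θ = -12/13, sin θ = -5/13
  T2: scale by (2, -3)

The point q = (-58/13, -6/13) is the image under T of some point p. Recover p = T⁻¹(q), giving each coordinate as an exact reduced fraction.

T1 = [-12/13 5/13 0; -5/13 -12/13 0; 0 0 1]
T2·T1 = [-24/13 10/13 0; 15/13 36/13 0; 0 0 1]
det M = -6; M⁻¹ = [-6/13 5/39 0; 5/26 4/13 0; 0 0 1]
M⁻¹ · (-58/13, -6/13)ᵀ = (2, -1)ᵀ

p = (2, -1)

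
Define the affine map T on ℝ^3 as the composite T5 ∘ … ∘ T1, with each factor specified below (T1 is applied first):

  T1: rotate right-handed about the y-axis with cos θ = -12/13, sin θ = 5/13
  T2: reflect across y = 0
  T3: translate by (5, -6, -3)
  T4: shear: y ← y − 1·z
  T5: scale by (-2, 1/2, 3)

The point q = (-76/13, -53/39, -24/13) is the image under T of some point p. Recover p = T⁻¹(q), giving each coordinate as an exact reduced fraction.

T1 = [-12/13 0 5/13 0; 0 1 0 0; -5/13 0 -12/13 0; 0 0 0 1]
T2·T1 = [-12/13 0 5/13 0; 0 -1 0 0; -5/13 0 -12/13 0; 0 0 0 1]
T3·…·T1 = [-12/13 0 5/13 5; 0 -1 0 -6; -5/13 0 -12/13 -3; 0 0 0 1]
T4·…·T1 = [-12/13 0 5/13 5; 5/13 -1 12/13 -3; -5/13 0 -12/13 -3; 0 0 0 1]
T5·…·T1 = [24/13 0 -10/13 -10; 5/26 -1/2 6/13 -3/2; -15/13 0 -36/13 -9; 0 0 0 1]
det M = 3; M⁻¹ = [6/13 0 -5/39 45/13; 0 -2 -1/3 -6; -5/26 0 -4/13 -61/13; 0 0 0 1]
M⁻¹ · (-76/13, -53/39, -24/13)ᵀ = (1, -8/3, -3)ᵀ

p = (1, -8/3, -3)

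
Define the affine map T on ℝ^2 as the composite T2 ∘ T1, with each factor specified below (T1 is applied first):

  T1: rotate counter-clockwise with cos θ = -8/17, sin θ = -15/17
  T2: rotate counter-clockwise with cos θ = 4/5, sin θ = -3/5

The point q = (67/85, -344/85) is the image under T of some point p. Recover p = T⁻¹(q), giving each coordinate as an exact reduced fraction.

T1 = [-8/17 15/17 0; -15/17 -8/17 0; 0 0 1]
T2·T1 = [-77/85 36/85 0; -36/85 -77/85 0; 0 0 1]
det M = 1; M⁻¹ = [-77/85 -36/85 0; 36/85 -77/85 0; 0 0 1]
M⁻¹ · (67/85, -344/85)ᵀ = (1, 4)ᵀ

p = (1, 4)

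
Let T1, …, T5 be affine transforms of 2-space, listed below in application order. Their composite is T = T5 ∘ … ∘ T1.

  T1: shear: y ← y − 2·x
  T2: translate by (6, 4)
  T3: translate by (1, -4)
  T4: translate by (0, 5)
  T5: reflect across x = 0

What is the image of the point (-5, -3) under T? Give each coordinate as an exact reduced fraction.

T1 shear: y ← y − 2·x: (-5, -3) → (-5, 7)
T2 translate by (6, 4): (-5, 7) → (1, 11)
T3 translate by (1, -4): (1, 11) → (2, 7)
T4 translate by (0, 5): (2, 7) → (2, 12)
T5 reflect across x = 0: (2, 12) → (-2, 12)

T(p) = (-2, 12)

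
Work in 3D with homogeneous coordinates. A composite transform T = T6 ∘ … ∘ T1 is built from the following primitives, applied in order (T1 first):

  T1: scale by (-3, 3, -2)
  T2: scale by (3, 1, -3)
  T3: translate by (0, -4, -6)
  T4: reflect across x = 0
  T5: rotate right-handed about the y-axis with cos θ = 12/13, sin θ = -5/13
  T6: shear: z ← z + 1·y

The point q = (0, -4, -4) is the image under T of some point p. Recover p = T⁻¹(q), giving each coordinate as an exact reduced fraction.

T1 = [-3 0 0 0; 0 3 0 0; 0 0 -2 0; 0 0 0 1]
T2·T1 = [-9 0 0 0; 0 3 0 0; 0 0 6 0; 0 0 0 1]
T3·…·T1 = [-9 0 0 0; 0 3 0 -4; 0 0 6 -6; 0 0 0 1]
T4·…·T1 = [9 0 0 0; 0 3 0 -4; 0 0 6 -6; 0 0 0 1]
T5·…·T1 = [108/13 0 -30/13 30/13; 0 3 0 -4; 45/13 0 72/13 -72/13; 0 0 0 1]
T6·…·T1 = [108/13 0 -30/13 30/13; 0 3 0 -4; 45/13 3 72/13 -124/13; 0 0 0 1]
det M = 162; M⁻¹ = [4/39 -5/117 5/117 0; 0 1/3 0 4/3; -5/78 -2/13 2/13 1; 0 0 0 1]
M⁻¹ · (0, -4, -4)ᵀ = (0, 0, 1)ᵀ

p = (0, 0, 1)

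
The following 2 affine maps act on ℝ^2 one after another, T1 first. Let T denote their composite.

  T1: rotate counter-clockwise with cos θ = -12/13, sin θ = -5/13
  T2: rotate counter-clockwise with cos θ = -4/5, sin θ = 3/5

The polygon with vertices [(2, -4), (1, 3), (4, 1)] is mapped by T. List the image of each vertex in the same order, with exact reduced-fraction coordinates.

image vertices: (62/65, -284/65), (111/65, 173/65), (268/65, -1/65)

T1 rotate counter-clockwise with cos θ = -12/13, sin θ = -5/13: (2, -4) → (-44/13, 38/13); (1, 3) → (3/13, -41/13); (4, 1) → (-43/13, -32/13)
T2 rotate counter-clockwise with cos θ = -4/5, sin θ = 3/5: (-44/13, 38/13) → (62/65, -284/65); (3/13, -41/13) → (111/65, 173/65); (-43/13, -32/13) → (268/65, -1/65)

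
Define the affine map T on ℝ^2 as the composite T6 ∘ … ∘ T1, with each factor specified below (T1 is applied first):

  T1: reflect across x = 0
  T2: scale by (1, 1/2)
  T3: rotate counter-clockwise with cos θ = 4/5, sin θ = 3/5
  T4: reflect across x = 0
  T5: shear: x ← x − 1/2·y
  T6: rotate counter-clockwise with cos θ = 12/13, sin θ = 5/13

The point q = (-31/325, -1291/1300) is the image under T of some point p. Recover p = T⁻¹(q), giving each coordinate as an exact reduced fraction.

T1 = [-1 0 0; 0 1 0; 0 0 1]
T2·T1 = [-1 0 0; 0 1/2 0; 0 0 1]
T3·…·T1 = [-4/5 -3/10 0; -3/5 2/5 0; 0 0 1]
T4·…·T1 = [4/5 3/10 0; -3/5 2/5 0; 0 0 1]
T5·…·T1 = [11/10 1/10 0; -3/5 2/5 0; 0 0 1]
T6·…·T1 = [81/65 -4/65 0; -17/130 53/130 0; 0 0 1]
det M = 1/2; M⁻¹ = [53/65 8/65 0; 17/65 162/65 0; 0 0 1]
M⁻¹ · (-31/325, -1291/1300)ᵀ = (-1/5, -5/2)ᵀ

p = (-1/5, -5/2)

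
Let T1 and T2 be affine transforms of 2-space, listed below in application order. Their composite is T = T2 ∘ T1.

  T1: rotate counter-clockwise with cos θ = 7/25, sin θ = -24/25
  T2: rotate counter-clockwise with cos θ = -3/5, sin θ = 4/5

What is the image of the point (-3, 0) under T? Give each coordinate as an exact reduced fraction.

T1 rotate counter-clockwise with cos θ = 7/25, sin θ = -24/25: (-3, 0) → (-21/25, 72/25)
T2 rotate counter-clockwise with cos θ = -3/5, sin θ = 4/5: (-21/25, 72/25) → (-9/5, -12/5)

T(p) = (-9/5, -12/5)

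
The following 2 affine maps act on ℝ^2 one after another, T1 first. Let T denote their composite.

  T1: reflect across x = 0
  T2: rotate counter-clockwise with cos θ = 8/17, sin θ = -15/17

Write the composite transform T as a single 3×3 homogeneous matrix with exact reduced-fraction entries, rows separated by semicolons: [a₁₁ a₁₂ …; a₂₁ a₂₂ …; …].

T1 = [-1 0 0; 0 1 0; 0 0 1]
T2·T1 = [-8/17 15/17 0; 15/17 8/17 0; 0 0 1]

T = [-8/17 15/17 0; 15/17 8/17 0; 0 0 1]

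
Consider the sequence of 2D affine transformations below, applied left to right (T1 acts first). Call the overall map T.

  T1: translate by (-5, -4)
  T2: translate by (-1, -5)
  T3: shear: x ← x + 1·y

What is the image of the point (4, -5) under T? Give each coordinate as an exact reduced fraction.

T1 translate by (-5, -4): (4, -5) → (-1, -9)
T2 translate by (-1, -5): (-1, -9) → (-2, -14)
T3 shear: x ← x + 1·y: (-2, -14) → (-16, -14)

T(p) = (-16, -14)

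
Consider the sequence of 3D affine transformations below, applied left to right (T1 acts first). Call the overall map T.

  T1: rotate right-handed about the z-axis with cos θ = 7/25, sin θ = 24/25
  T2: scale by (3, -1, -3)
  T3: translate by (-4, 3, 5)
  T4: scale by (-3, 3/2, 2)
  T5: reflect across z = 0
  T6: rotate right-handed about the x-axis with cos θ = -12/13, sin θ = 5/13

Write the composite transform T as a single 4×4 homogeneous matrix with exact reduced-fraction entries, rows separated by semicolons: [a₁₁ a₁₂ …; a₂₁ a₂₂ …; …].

T1 = [7/25 -24/25 0 0; 24/25 7/25 0 0; 0 0 1 0; 0 0 0 1]
T2·T1 = [21/25 -72/25 0 0; -24/25 -7/25 0 0; 0 0 -3 0; 0 0 0 1]
T3·…·T1 = [21/25 -72/25 0 -4; -24/25 -7/25 0 3; 0 0 -3 5; 0 0 0 1]
T4·…·T1 = [-63/25 216/25 0 12; -36/25 -21/50 0 9/2; 0 0 -6 10; 0 0 0 1]
T5·…·T1 = [-63/25 216/25 0 12; -36/25 -21/50 0 9/2; 0 0 6 -10; 0 0 0 1]
T6·…·T1 = [-63/25 216/25 0 12; 432/325 126/325 -30/13 -4/13; -36/65 -21/130 -72/13 285/26; 0 0 0 1]

T = [-63/25 216/25 0 12; 432/325 126/325 -30/13 -4/13; -36/65 -21/130 -72/13 285/26; 0 0 0 1]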